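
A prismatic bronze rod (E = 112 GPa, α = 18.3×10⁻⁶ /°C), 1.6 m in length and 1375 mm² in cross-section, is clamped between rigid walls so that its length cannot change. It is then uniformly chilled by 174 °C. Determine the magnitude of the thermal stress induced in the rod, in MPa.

Because both ends are immovable the net strain is zero, and the suppressed thermal strain is αΔT = 18.3×10⁻⁶ × 174 = 3184.2×10⁻⁶.
Hence σ = E·αΔT = 112×10³ × 3184.2×10⁻⁶ = 356.6 MPa, tensile.

σ ≈ 357 MPa (tensile)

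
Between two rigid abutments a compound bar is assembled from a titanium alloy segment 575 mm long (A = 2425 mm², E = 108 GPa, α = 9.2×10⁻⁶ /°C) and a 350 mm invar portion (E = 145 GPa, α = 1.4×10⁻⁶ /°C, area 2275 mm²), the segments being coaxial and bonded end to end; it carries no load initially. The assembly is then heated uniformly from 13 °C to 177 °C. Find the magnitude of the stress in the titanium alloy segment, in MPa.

σ ≈ 120 MPa (compressive)

With the walls removed the bar would change length by δ_free = Σ αᵢΔT Lᵢ = 9.2×10⁻⁶×164×575 + 1.4×10⁻⁶×164×350 = 0.9479 mm.
Since the ends are fixed, an axial force P builds up, equal in every segment, with P · Σ Lᵢ/(AᵢEᵢ) = δ_free.
Σ Lᵢ/(AᵢEᵢ) = 575/(2425×108×10³) + 350/(2275×145×10³) = 3.257×10⁻⁶ mm/N.
So P = 0.9479 / 3.257×10⁻⁶ = 291.1 kN, compressive.
σ_{titanium alloy} = P / A = 291100 / 2425 = 120 MPa.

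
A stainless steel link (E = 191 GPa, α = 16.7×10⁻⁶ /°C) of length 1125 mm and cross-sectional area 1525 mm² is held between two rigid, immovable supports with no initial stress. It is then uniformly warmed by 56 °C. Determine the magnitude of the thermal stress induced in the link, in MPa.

With length fixed, the mechanical strain must cancel the thermal strain αΔT = 16.7×10⁻⁶ × 56 = 935.2×10⁻⁶.
Hence σ = E·αΔT = 191×10³ × 935.2×10⁻⁶ = 178.6 MPa, compressive.

σ ≈ 179 MPa (compressive)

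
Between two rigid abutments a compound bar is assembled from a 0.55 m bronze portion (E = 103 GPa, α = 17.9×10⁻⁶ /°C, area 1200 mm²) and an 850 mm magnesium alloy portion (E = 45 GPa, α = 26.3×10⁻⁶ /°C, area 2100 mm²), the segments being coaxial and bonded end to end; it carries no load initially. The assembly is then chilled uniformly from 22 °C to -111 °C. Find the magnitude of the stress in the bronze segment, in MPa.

With the walls removed the bar would change length by δ_free = Σ αᵢΔT Lᵢ = 17.9×10⁻⁶×133×550 + 26.3×10⁻⁶×133×850 = 4.283 mm.
The rigid supports impose zero overall length change; the single axial force P common to all segments must satisfy P Σ Lᵢ/(AᵢEᵢ) = δ_free.
The series flexibility is Σ Lᵢ/(AᵢEᵢ) = 550/(1200×103×10³) + 850/(2100×45×10³) = 1.344×10⁻⁵ mm/N.
So P = 4.283 / 1.344×10⁻⁵ = 318.5 kN, tensile.
σ_{bronze} = P / A = 318500 / 1200 = 265.4 MPa.

σ ≈ 265 MPa (tensile)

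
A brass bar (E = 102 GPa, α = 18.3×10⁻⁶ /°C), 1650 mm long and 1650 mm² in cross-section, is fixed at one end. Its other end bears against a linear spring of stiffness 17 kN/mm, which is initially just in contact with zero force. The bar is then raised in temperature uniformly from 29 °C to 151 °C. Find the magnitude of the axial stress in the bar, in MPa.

If the spring were absent the bar would lengthen by αΔT L = 18.3×10⁻⁶ × 122 × 1650 = 3.684 mm.
Let P be the compressive force at the spring. The bar shortens elastically by PL/(AE) and the spring compresses by P/k; together these equal δ_free.
P [ L/(AE) + 1/k ] = δ_free → P [ 1650/(1650×102×10³) + 1/(17×10³) ] = 3.684.
P = 3.684 / 6.863×10⁻⁵ = 53680 N.
σ = P/A = 53680/1650 = 32.53 MPa.

σ ≈ 32.5 MPa (compressive)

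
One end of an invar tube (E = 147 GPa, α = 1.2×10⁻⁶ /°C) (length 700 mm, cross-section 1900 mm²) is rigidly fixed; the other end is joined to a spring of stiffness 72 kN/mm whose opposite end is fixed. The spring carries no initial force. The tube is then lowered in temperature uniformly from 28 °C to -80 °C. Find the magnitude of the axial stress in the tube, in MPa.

σ ≈ 2.91 MPa (tensile)

If the spring were absent the tube would shorten by αΔT L = 1.2×10⁻⁶ × 108 × 700 = 0.09072 mm.
With a force P in the spring, the elastic change of the tube is PL/(AE) and that of the spring is P/k; compatibility requires their sum to equal δ_free.
So P = δ_free / [L/(AE) + 1/k] = 0.09072 / [ 700/(1900×147×10³) + 1/(72×10³) ].
P = 0.09072 / 1.64×10⁻⁵ = 5533 N.
σ = P/A = 5533/1900 = 2.912 MPa.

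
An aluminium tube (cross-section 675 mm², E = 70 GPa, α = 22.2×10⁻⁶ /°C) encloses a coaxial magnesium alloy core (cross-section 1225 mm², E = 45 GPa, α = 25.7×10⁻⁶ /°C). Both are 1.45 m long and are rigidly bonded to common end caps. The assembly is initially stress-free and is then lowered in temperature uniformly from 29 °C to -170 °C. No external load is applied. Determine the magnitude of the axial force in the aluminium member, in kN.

Both members must finish at the same length. With the larger α, the magnesium alloy tends to over-contract; the plates restrain it, putting the magnesium alloy in tension and the aluminium in compression. With no external load the two internal forces are equal and opposite, magnitude P.
Compatibility of the two members (thermal + elastic change equal): (α₁ − α₂)ΔT = P·[1/(A₁E₁) + 1/(A₂E₂)].
|α₁ − α₂|·ΔT = 3.5×10⁻⁶ × 199 = 0.0006965.
1/(A₁E₁) + 1/(A₂E₂) = 1/(675×70×10³) + 1/(1225×45×10³) = 3.93×10⁻⁸ N⁻¹.
So P = 0.0006965 / 3.93×10⁻⁸ = 17.72 kN.

P ≈ 17.7 kN (compressive in the aluminium)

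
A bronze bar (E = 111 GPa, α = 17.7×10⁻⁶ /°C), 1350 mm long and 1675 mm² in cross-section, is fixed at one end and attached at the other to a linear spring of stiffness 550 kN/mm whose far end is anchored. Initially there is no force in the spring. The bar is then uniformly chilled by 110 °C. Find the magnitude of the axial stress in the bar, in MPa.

Free thermal contraction: δ_free = αΔT L = 17.7×10⁻⁶ × 110 × 1350 = 2.628 mm.
With a force P in the spring, the elastic change of the bar is PL/(AE) and that of the spring is P/k; compatibility requires their sum to equal δ_free.
P [ L/(AE) + 1/k ] = δ_free → P [ 1350/(1675×111×10³) + 1/(550×10³) ] = 2.628.
P = 2.628 / 9.079×10⁻⁶ = 289500 N.
σ = P/A = 289500/1675 = 172.8 MPa.

σ ≈ 173 MPa (tensile)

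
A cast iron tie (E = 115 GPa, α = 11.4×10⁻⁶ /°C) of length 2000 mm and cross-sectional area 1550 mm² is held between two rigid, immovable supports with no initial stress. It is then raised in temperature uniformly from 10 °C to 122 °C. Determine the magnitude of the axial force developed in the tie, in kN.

P ≈ 228 kN (compressive)

Full restraint means ε = 0, so the stress is σ = EαΔT = 115×10³ × 11.4×10⁻⁶ × 112 = 146.8 MPa.
P = AEαΔT = 1550 × 115×10³ × 11.4×10⁻⁶ × 112 = 227.6 kN (compressive).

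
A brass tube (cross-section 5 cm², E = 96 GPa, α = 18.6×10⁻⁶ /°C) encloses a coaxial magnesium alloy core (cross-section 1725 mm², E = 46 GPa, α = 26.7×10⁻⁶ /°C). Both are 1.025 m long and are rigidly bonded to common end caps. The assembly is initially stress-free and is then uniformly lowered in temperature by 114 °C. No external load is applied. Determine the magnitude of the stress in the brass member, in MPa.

Both members must finish at the same length. With the larger α, the magnesium alloy tends to over-contract; the plates restrain it, putting the magnesium alloy in tension and the brass in compression. With no external load the two internal forces are equal and opposite, magnitude P.
Equating the net (thermal + elastic) strains gives |α₁ − α₂|·ΔT = P·[1/(A₁E₁) + 1/(A₂E₂)].
|α₁ − α₂|·ΔT = 8.1×10⁻⁶ × 114 = 0.0009234.
1/(A₁E₁) + 1/(A₂E₂) = 1/(500×96×10³) + 1/(1725×46×10³) = 3.344×10⁻⁸ N⁻¹.
So P = 0.0009234 / 3.344×10⁻⁸ = 27.62 kN.
σ_{brass} = P/A₁ = 27620/500 = 55.23 MPa, compressive.

σ ≈ 55.2 MPa (compressive)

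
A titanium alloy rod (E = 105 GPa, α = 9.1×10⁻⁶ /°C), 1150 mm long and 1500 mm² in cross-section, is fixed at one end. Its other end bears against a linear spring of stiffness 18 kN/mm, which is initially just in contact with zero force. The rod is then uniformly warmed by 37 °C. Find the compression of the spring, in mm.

Free thermal expansion: δ_free = αΔT L = 9.1×10⁻⁶ × 37 × 1150 = 0.3872 mm.
Let P be the compressive force at the spring. The rod shortens elastically by PL/(AE) and the spring compresses by P/k; together these equal δ_free.
So P = δ_free / [L/(AE) + 1/k] = 0.3872 / [ 1150/(1500×105×10³) + 1/(18×10³) ].
P = 0.3872 / 6.286×10⁻⁵ = 6160 N.
Spring compression = P/k = 6160/(18×10³) = 0.3422 mm.

δ ≈ 0.342 mm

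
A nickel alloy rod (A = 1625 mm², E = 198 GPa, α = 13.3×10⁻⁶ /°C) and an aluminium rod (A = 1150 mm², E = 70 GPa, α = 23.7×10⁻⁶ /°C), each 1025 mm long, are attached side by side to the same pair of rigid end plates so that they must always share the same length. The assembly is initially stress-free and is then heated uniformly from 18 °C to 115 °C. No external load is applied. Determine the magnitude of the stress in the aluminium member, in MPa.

Equilibrium of a rigid end plate with no external load gives equal and opposite internal forces ±P in the two members. Since α_{aluminium} > α_{nickel alloy}, heating drives the aluminium into compression and the nickel alloy into tension.
Setting the final lengths equal and cancelling L: (α₁ − α₂)ΔT = P/(A₁E₁) + P/(A₂E₂).
|α₁ − α₂|·ΔT = 10.4×10⁻⁶ × 97 = 0.001009.
1/(A₁E₁) + 1/(A₂E₂) = 1/(1625×198×10³) + 1/(1150×70×10³) = 1.553×10⁻⁸ N⁻¹.
So P = 0.001009 / 1.553×10⁻⁸ = 64.96 kN.
σ_{aluminium} = P/A₂ = 64960/1150 = 56.48 MPa, compressive.

σ ≈ 56.5 MPa (compressive)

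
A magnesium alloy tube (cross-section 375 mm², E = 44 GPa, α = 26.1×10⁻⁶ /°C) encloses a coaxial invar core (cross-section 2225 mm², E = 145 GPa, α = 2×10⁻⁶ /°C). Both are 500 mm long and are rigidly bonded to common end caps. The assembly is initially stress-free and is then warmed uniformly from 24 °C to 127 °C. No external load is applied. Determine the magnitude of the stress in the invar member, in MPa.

Equilibrium of a rigid end plate with no external load gives equal and opposite internal forces ±P in the two members. Since α_{magnesium alloy} > α_{invar}, heating drives the magnesium alloy into compression and the invar into tension.
Equating the net (thermal + elastic) strains gives |α₁ − α₂|·ΔT = P·[1/(A₁E₁) + 1/(A₂E₂)].
|α₁ − α₂|·ΔT = 24.1×10⁻⁶ × 103 = 0.002482.
1/(A₁E₁) + 1/(A₂E₂) = 1/(375×44×10³) + 1/(2225×145×10³) = 6.371×10⁻⁸ N⁻¹.
P = 0.002482 / 6.371×10⁻⁸ = 38970 N = 38.97 kN.
σ_{invar} = P/A₂ = 38970/2225 = 17.51 MPa, tensile.

σ ≈ 17.5 MPa (tensile)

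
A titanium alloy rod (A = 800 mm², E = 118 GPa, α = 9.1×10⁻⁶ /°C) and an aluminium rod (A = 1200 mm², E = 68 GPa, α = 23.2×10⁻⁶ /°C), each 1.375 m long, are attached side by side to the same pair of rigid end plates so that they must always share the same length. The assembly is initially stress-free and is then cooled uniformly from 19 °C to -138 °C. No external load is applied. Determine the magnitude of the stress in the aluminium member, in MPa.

Equilibrium of a rigid end plate with no external load gives equal and opposite internal forces ±P in the two members. Since α_{aluminium} > α_{titanium alloy}, cooling drives the aluminium into tension and the titanium alloy into compression.
Setting the final lengths equal and cancelling L: (α₁ − α₂)ΔT = P/(A₁E₁) + P/(A₂E₂).
|α₁ − α₂|·ΔT = 14.1×10⁻⁶ × 157 = 0.002214.
1/(A₁E₁) + 1/(A₂E₂) = 1/(800×118×10³) + 1/(1200×68×10³) = 2.285×10⁻⁸ N⁻¹.
P = 0.002214 / 2.285×10⁻⁸ = 96890 N = 96.89 kN.
σ_{aluminium} = P/A₂ = 96890/1200 = 80.74 MPa, tensile.

σ ≈ 80.7 MPa (tensile)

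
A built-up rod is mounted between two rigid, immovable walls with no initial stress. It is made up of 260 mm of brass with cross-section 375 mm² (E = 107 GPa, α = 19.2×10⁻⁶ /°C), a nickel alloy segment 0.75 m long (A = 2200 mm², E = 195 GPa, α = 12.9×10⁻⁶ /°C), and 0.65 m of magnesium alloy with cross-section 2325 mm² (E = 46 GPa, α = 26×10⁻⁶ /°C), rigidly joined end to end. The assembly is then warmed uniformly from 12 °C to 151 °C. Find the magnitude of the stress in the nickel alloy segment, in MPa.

σ ≈ 139 MPa (compressive)

With the walls removed the bar would change length by δ_free = Σ αᵢΔT Lᵢ = 19.2×10⁻⁶×139×260 + 12.9×10⁻⁶×139×750 + 26×10⁻⁶×139×650 = 4.388 mm.
The walls prevent any net length change, so an axial force P (same in every segment) develops. Compatibility: P · Σ Lᵢ/(AᵢEᵢ) = δ_free.
Σ Lᵢ/(AᵢEᵢ) = 260/(375×107×10³) + 750/(2200×195×10³) + 650/(2325×46×10³) = 1.431×10⁻⁵ mm/N.
So P = 4.388 / 1.431×10⁻⁵ = 306.7 kN, compressive.
σ_{nickel alloy} = P / A = 306700 / 2200 = 139.4 MPa.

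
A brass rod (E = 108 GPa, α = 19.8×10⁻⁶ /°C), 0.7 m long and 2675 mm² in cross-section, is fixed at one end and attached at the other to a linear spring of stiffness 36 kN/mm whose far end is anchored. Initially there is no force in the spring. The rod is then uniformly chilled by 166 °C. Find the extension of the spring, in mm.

Free thermal contraction: δ_free = αΔT L = 19.8×10⁻⁶ × 166 × 700 = 2.301 mm.
With a force P in the spring, the elastic change of the rod is PL/(AE) and that of the spring is P/k; compatibility requires their sum to equal δ_free.
So P = δ_free / [L/(AE) + 1/k] = 2.301 / [ 700/(2675×108×10³) + 1/(36×10³) ].
P = 2.301 / 3.02×10⁻⁵ = 76180 N.
Spring extension = P/k = 76180/(36×10³) = 2.116 mm.

δ ≈ 2.12 mm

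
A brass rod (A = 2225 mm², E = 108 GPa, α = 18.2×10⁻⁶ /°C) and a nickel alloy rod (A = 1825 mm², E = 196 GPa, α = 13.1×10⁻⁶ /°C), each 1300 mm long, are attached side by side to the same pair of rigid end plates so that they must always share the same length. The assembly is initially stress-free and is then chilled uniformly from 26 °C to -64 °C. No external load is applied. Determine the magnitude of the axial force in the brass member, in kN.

Equilibrium of a rigid end plate with no external load gives equal and opposite internal forces ±P in the two members. Since α_{brass} > α_{nickel alloy}, cooling drives the brass into tension and the nickel alloy into compression.
Setting the final lengths equal and cancelling L: (α₁ − α₂)ΔT = P/(A₁E₁) + P/(A₂E₂).
|α₁ − α₂|·ΔT = 5.1×10⁻⁶ × 90 = 0.000459.
1/(A₁E₁) + 1/(A₂E₂) = 1/(2225×108×10³) + 1/(1825×196×10³) = 6.957×10⁻⁹ N⁻¹.
So P = 0.000459 / 6.957×10⁻⁹ = 65.98 kN.

P ≈ 66 kN (tensile in the brass)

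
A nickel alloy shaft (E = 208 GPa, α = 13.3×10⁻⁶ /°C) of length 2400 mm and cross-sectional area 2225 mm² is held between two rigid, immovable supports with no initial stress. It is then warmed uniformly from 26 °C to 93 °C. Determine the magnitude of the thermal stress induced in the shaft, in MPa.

Because both ends are immovable the net strain is zero, and the suppressed thermal strain is αΔT = 13.3×10⁻⁶ × 67 = 891.1×10⁻⁶.
Hence σ = E·αΔT = 208×10³ × 891.1×10⁻⁶ = 185.3 MPa, compressive.

σ ≈ 185 MPa (compressive)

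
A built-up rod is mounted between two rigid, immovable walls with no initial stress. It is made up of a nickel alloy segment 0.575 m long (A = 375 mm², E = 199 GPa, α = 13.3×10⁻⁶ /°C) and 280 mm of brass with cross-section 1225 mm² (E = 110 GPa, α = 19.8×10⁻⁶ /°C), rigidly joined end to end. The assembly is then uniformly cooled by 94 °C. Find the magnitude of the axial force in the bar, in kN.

With the walls removed the bar would change length by δ_free = Σ αᵢΔT Lᵢ = 13.3×10⁻⁶×94×575 + 19.8×10⁻⁶×94×280 = 1.24 mm.
The rigid supports impose zero overall length change; the single axial force P common to all segments must satisfy P Σ Lᵢ/(AᵢEᵢ) = δ_free.
The series flexibility is Σ Lᵢ/(AᵢEᵢ) = 575/(375×199×10³) + 280/(1225×110×10³) = 9.783×10⁻⁶ mm/N.
So P = 1.24 / 9.783×10⁻⁶ = 126.7 kN, tensile.

P ≈ 127 kN (tensile)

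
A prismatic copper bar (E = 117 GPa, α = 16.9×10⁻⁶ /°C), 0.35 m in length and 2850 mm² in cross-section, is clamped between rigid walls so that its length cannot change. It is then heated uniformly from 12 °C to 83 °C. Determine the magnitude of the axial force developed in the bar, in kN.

P ≈ 400 kN (compressive)

With zero net strain, σ = E·αΔT = 117 GPa × 16.9×10⁻⁶ × 71 = 140.4 MPa.
Then P = σA = 140.4 × 2850 mm² = 400.1 kN, compressive.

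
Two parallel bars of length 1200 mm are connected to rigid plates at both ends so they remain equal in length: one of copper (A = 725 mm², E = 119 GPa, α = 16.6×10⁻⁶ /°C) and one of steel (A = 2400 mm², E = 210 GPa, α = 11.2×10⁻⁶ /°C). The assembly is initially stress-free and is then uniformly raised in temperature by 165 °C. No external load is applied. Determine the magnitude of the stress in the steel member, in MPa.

σ ≈ 27.3 MPa (tensile)

Both members must finish at the same length. With the larger α, the copper tends to over-expand; the plates restrain it, putting the copper in compression and the steel in tension. With no external load the two internal forces are equal and opposite, magnitude P.
Setting the final lengths equal and cancelling L: (α₁ − α₂)ΔT = P/(A₁E₁) + P/(A₂E₂).
|α₁ − α₂|·ΔT = 5.4×10⁻⁶ × 165 = 0.000891.
1/(A₁E₁) + 1/(A₂E₂) = 1/(725×119×10³) + 1/(2400×210×10³) = 1.357×10⁻⁸ N⁻¹.
So P = 0.000891 / 1.357×10⁻⁸ = 65.64 kN.
σ_{steel} = P/A₂ = 65640/2400 = 27.35 MPa, tensile.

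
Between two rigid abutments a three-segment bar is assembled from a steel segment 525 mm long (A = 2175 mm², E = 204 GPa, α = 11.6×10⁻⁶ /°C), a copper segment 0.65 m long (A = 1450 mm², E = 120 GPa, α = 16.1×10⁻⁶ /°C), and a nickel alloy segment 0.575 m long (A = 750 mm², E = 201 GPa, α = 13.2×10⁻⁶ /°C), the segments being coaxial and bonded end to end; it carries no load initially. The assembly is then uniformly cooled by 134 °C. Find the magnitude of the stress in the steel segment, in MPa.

σ ≈ 170 MPa (tensile)

Free thermal contraction of the whole bar: Σ αᵢΔT Lᵢ = 11.6×10⁻⁶×134×525 + 16.1×10⁻⁶×134×650 + 13.2×10⁻⁶×134×575 = 3.235 mm.
The rigid supports impose zero overall length change; the single axial force P common to all segments must satisfy P Σ Lᵢ/(AᵢEᵢ) = δ_free.
The series flexibility is Σ Lᵢ/(AᵢEᵢ) = 525/(2175×204×10³) + 650/(1450×120×10³) + 575/(750×201×10³) = 8.733×10⁻⁶ mm/N.
So P = 3.235 / 8.733×10⁻⁶ = 370.5 kN, tensile.
σ_{steel} = P / A = 370500 / 2175 = 170.3 MPa.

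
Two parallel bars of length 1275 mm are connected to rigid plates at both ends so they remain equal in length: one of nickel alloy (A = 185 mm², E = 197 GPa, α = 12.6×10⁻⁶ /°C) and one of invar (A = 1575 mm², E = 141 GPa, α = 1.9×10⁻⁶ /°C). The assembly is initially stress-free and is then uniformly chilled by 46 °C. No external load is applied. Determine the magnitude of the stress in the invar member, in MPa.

σ ≈ 9.78 MPa (compressive)

Equilibrium of a rigid end plate with no external load gives equal and opposite internal forces ±P in the two members. Since α_{nickel alloy} > α_{invar}, cooling drives the nickel alloy into tension and the invar into compression.
Setting the final lengths equal and cancelling L: (α₁ − α₂)ΔT = P/(A₁E₁) + P/(A₂E₂).
|α₁ − α₂|·ΔT = 10.7×10⁻⁶ × 46 = 0.0004922.
1/(A₁E₁) + 1/(A₂E₂) = 1/(185×197×10³) + 1/(1575×141×10³) = 3.194×10⁻⁸ N⁻¹.
So P = 0.0004922 / 3.194×10⁻⁸ = 15.41 kN.
σ_{invar} = P/A₂ = 15410/1575 = 9.784 MPa, compressive.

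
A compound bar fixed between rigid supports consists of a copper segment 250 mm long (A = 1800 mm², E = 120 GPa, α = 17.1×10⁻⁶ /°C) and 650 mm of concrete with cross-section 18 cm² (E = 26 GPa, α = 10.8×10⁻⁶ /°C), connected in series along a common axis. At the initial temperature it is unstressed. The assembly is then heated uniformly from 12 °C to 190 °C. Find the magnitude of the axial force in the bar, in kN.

P ≈ 134 kN (compressive)

Free thermal expansion of the whole bar: Σ αᵢΔT Lᵢ = 17.1×10⁻⁶×178×250 + 10.8×10⁻⁶×178×650 = 2.011 mm.
The rigid supports impose zero overall length change; the single axial force P common to all segments must satisfy P Σ Lᵢ/(AᵢEᵢ) = δ_free.
The series flexibility is Σ Lᵢ/(AᵢEᵢ) = 250/(1800×120×10³) + 650/(1800×26×10³) = 1.505×10⁻⁵ mm/N.
P = 2.011 / 1.505×10⁻⁵ = 133600 N = 133.6 kN, compressive.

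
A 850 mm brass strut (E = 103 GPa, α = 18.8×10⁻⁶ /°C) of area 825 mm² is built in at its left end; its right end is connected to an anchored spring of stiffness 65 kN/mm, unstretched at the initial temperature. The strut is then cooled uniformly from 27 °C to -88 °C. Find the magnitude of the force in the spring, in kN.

P ≈ 72.4 kN

The unrestrained thermal change is αΔT L = 18.8×10⁻⁶ × 115 × 850 = 1.838 mm.
With a force P in the spring, the elastic change of the strut is PL/(AE) and that of the spring is P/k; compatibility requires their sum to equal δ_free.
So P = δ_free / [L/(AE) + 1/k] = 1.838 / [ 850/(825×103×10³) + 1/(65×10³) ].
P = 1.838 / 2.539×10⁻⁵ = 72390 N.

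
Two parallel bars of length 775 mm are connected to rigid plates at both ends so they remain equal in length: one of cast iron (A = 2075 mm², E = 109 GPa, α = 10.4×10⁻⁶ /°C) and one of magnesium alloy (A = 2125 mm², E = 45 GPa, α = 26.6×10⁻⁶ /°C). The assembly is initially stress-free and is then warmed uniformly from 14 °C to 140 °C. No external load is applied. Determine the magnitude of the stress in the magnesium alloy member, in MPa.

Both members must finish at the same length. With the larger α, the magnesium alloy tends to over-expand; the plates restrain it, putting the magnesium alloy in compression and the cast iron in tension. With no external load the two internal forces are equal and opposite, magnitude P.
Setting the final lengths equal and cancelling L: (α₁ − α₂)ΔT = P/(A₁E₁) + P/(A₂E₂).
|α₁ − α₂|·ΔT = 16.2×10⁻⁶ × 126 = 0.002041.
1/(A₁E₁) + 1/(A₂E₂) = 1/(2075×109×10³) + 1/(2125×45×10³) = 1.488×10⁻⁸ N⁻¹.
So P = 0.002041 / 1.488×10⁻⁸ = 137.2 kN.
σ_{magnesium alloy} = P/A₂ = 137200/2125 = 64.56 MPa, compressive.

σ ≈ 64.6 MPa (compressive)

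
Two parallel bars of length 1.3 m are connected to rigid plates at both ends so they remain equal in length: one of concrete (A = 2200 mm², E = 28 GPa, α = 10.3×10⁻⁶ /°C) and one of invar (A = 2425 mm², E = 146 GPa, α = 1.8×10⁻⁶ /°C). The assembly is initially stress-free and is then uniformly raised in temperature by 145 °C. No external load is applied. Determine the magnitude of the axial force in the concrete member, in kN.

Equilibrium of a rigid end plate with no external load gives equal and opposite internal forces ±P in the two members. Since α_{concrete} > α_{invar}, heating drives the concrete into compression and the invar into tension.
Equating the net (thermal + elastic) strains gives |α₁ − α₂|·ΔT = P·[1/(A₁E₁) + 1/(A₂E₂)].
|α₁ − α₂|·ΔT = 8.5×10⁻⁶ × 145 = 0.001233.
1/(A₁E₁) + 1/(A₂E₂) = 1/(2200×28×10³) + 1/(2425×146×10³) = 1.906×10⁻⁸ N⁻¹.
P = 0.001233 / 1.906×10⁻⁸ = 64670 N = 64.67 kN.

P ≈ 64.7 kN (compressive in the concrete)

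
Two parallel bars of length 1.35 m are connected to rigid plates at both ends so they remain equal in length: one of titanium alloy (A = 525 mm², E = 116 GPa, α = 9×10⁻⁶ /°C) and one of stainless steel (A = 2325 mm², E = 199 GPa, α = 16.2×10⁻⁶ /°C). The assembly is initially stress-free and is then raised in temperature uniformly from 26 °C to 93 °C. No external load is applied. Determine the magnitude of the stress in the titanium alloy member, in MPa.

Equilibrium of a rigid end plate with no external load gives equal and opposite internal forces ±P in the two members. Since α_{stainless steel} > α_{titanium alloy}, heating drives the stainless steel into compression and the titanium alloy into tension.
Compatibility of the two members (thermal + elastic change equal): (α₁ − α₂)ΔT = P·[1/(A₁E₁) + 1/(A₂E₂)].
|α₁ − α₂|·ΔT = 7.2×10⁻⁶ × 67 = 0.0004824.
1/(A₁E₁) + 1/(A₂E₂) = 1/(525×116×10³) + 1/(2325×199×10³) = 1.858×10⁻⁸ N⁻¹.
So P = 0.0004824 / 1.858×10⁻⁸ = 25.96 kN.
σ_{titanium alloy} = P/A₁ = 25960/525 = 49.45 MPa, tensile.

σ ≈ 49.4 MPa (tensile)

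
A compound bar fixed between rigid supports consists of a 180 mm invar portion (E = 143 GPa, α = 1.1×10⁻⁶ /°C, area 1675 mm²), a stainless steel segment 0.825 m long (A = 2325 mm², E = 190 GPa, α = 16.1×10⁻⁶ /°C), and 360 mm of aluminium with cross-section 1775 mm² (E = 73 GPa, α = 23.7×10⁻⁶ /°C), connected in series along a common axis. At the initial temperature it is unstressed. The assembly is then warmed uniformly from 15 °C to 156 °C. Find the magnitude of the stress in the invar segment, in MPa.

σ ≈ 343 MPa (compressive)

If the supports were absent, the total length change would be Σ αᵢΔT Lᵢ = 1.1×10⁻⁶×141×180 + 16.1×10⁻⁶×141×825 + 23.7×10⁻⁶×141×360 = 3.104 mm.
The walls prevent any net length change, so an axial force P (same in every segment) develops. Compatibility: P · Σ Lᵢ/(AᵢEᵢ) = δ_free.
Σ Lᵢ/(AᵢEᵢ) = 180/(1675×143×10³) + 825/(2325×190×10³) + 360/(1775×73×10³) = 5.397×10⁻⁶ mm/N.
P = 3.104 / 5.397×10⁻⁶ = 575100 N = 575.1 kN, compressive.
σ_{invar} = P / A = 575100 / 1675 = 343.3 MPa.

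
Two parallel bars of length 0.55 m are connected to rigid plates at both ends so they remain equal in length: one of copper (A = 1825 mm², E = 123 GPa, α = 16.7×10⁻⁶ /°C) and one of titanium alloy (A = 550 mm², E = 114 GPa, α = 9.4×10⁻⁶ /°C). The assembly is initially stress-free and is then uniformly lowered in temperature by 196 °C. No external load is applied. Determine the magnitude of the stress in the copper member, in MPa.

σ ≈ 38.4 MPa (tensile)

Equilibrium of a rigid end plate with no external load gives equal and opposite internal forces ±P in the two members. Since α_{copper} > α_{titanium alloy}, cooling drives the copper into tension and the titanium alloy into compression.
Equating the net (thermal + elastic) strains gives |α₁ − α₂|·ΔT = P·[1/(A₁E₁) + 1/(A₂E₂)].
|α₁ − α₂|·ΔT = 7.3×10⁻⁶ × 196 = 0.001431.
1/(A₁E₁) + 1/(A₂E₂) = 1/(1825×123×10³) + 1/(550×114×10³) = 2.04×10⁻⁸ N⁻¹.
P = 0.001431 / 2.04×10⁻⁸ = 70120 N = 70.12 kN.
σ_{copper} = P/A₁ = 70120/1825 = 38.42 MPa, tensile.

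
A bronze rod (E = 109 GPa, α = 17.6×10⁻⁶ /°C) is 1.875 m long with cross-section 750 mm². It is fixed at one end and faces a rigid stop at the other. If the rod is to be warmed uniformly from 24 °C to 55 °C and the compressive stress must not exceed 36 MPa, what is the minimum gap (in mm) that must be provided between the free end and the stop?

With no wall the rod would lengthen by αΔT L = 17.6×10⁻⁶ × 31 × 1875 = 1.023 mm.
At the allowable stress the elastic shortening the wall may impose is σL/E = 36 × 1875 / (109×10³) = 0.6193 mm.
The gap must absorb the remainder: g_min = 1.023 − 0.6193 = 0.4037 mm.

g ≈ 0.404 mm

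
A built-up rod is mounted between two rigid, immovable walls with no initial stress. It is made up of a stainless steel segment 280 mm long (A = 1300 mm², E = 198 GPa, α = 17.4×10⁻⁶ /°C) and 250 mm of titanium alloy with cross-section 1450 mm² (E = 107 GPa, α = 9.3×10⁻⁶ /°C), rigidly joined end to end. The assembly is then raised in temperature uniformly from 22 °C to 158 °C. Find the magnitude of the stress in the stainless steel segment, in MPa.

σ ≈ 279 MPa (compressive)

If the supports were absent, the total length change would be Σ αᵢΔT Lᵢ = 17.4×10⁻⁶×136×280 + 9.3×10⁻⁶×136×250 = 0.9788 mm.
The walls prevent any net length change, so an axial force P (same in every segment) develops. Compatibility: P · Σ Lᵢ/(AᵢEᵢ) = δ_free.
Σ Lᵢ/(AᵢEᵢ) = 280/(1300×198×10³) + 250/(1450×107×10³) = 2.699×10⁻⁶ mm/N.
So P = 0.9788 / 2.699×10⁻⁶ = 362.6 kN, compressive.
σ_{stainless steel} = P / A = 362600 / 1300 = 278.9 MPa.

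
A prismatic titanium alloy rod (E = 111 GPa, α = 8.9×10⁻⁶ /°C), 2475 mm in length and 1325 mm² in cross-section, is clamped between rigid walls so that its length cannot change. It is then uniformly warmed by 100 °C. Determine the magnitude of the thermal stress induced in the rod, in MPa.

σ ≈ 98.8 MPa (compressive)

Because both ends are immovable the net strain is zero, and the suppressed thermal strain is αΔT = 8.9×10⁻⁶ × 100 = 890×10⁻⁶.
Hence σ = E·αΔT = 111×10³ × 890×10⁻⁶ = 98.79 MPa, compressive.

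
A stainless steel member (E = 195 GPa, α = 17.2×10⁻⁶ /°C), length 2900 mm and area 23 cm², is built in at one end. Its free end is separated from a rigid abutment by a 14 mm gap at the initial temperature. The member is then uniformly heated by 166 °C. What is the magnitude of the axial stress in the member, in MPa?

σ ≈ 0 MPa

Free thermal elongation = αΔT L = 17.2×10⁻⁶ × 166 × 2900 = 8.28 mm.
Since δ_free = 8.28 mm is less than the 14 mm gap, the member never touches the wall. No axial force develops.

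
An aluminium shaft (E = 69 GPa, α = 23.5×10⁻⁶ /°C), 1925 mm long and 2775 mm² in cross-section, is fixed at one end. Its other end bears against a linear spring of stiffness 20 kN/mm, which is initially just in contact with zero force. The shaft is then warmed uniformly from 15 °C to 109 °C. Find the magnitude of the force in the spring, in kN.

P ≈ 70.8 kN

Free thermal expansion: δ_free = αΔT L = 23.5×10⁻⁶ × 94 × 1925 = 4.252 mm.
Let P be the compressive force at the spring. The shaft shortens elastically by PL/(AE) and the spring compresses by P/k; together these equal δ_free.
So P = δ_free / [L/(AE) + 1/k] = 4.252 / [ 1925/(2775×69×10³) + 1/(20×10³) ].
P = 4.252 / 6.005×10⁻⁵ = 70810 N.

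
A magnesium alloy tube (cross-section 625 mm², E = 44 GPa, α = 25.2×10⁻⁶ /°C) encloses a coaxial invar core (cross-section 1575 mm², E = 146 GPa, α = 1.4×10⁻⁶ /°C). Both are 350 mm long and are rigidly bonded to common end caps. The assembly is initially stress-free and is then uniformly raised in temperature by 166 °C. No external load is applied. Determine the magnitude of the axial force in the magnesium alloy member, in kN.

Both members must finish at the same length. With the larger α, the magnesium alloy tends to over-expand; the plates restrain it, putting the magnesium alloy in compression and the invar in tension. With no external load the two internal forces are equal and opposite, magnitude P.
Setting the final lengths equal and cancelling L: (α₁ − α₂)ΔT = P/(A₁E₁) + P/(A₂E₂).
|α₁ − α₂|·ΔT = 23.8×10⁻⁶ × 166 = 0.003951.
1/(A₁E₁) + 1/(A₂E₂) = 1/(625×44×10³) + 1/(1575×146×10³) = 4.071×10⁻⁸ N⁻¹.
P = 0.003951 / 4.071×10⁻⁸ = 97040 N = 97.04 kN.

P ≈ 97 kN (compressive in the magnesium alloy)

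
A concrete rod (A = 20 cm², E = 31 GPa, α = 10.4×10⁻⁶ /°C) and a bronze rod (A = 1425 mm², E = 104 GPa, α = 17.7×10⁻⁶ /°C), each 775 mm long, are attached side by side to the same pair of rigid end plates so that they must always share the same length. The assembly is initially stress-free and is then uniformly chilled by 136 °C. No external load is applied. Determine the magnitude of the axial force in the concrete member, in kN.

The bronze has the larger α, so on cooling it would change length more than the concrete if both were free. The rigid plates force a common final length, so the bronze is put into tension and the concrete into compression, with equal and opposite forces P (no external load).
Compatibility of the two members (thermal + elastic change equal): (α₁ − α₂)ΔT = P·[1/(A₁E₁) + 1/(A₂E₂)].
|α₁ − α₂|·ΔT = 7.3×10⁻⁶ × 136 = 0.0009928.
1/(A₁E₁) + 1/(A₂E₂) = 1/(2000×31×10³) + 1/(1425×104×10³) = 2.288×10⁻⁸ N⁻¹.
So P = 0.0009928 / 2.288×10⁻⁸ = 43.4 kN.

P ≈ 43.4 kN (compressive in the concrete)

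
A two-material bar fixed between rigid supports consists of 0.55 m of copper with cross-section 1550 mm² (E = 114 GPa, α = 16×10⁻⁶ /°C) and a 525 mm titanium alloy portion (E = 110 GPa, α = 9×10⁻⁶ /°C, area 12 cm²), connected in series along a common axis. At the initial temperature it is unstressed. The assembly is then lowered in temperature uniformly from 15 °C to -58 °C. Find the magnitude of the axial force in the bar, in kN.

With the walls removed the bar would change length by δ_free = Σ αᵢΔT Lᵢ = 16×10⁻⁶×73×550 + 9×10⁻⁶×73×525 = 0.9873 mm.
Since the ends are fixed, an axial force P builds up, equal in every segment, with P · Σ Lᵢ/(AᵢEᵢ) = δ_free.
The series flexibility is Σ Lᵢ/(AᵢEᵢ) = 550/(1550×114×10³) + 525/(1200×110×10³) = 7.09×10⁻⁶ mm/N.
Hence P = δ_free / Σ(L/AE) = 0.9873/7.09×10⁻⁶ = 139.3 kN (tensile).

P ≈ 139 kN (tensile)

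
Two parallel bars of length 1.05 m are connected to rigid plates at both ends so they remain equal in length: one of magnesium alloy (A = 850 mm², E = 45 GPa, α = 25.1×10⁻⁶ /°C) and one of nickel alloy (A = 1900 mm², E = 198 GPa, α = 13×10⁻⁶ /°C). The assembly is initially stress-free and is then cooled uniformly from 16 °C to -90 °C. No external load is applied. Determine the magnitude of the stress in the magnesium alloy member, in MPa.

σ ≈ 52.4 MPa (tensile)

Both members must finish at the same length. With the larger α, the magnesium alloy tends to over-contract; the plates restrain it, putting the magnesium alloy in tension and the nickel alloy in compression. With no external load the two internal forces are equal and opposite, magnitude P.
Equating the net (thermal + elastic) strains gives |α₁ − α₂|·ΔT = P·[1/(A₁E₁) + 1/(A₂E₂)].
|α₁ − α₂|·ΔT = 12.1×10⁻⁶ × 106 = 0.001283.
1/(A₁E₁) + 1/(A₂E₂) = 1/(850×45×10³) + 1/(1900×198×10³) = 2.88×10⁻⁸ N⁻¹.
P = 0.001283 / 2.88×10⁻⁸ = 44530 N = 44.53 kN.
σ_{magnesium alloy} = P/A₁ = 44530/850 = 52.39 MPa, tensile.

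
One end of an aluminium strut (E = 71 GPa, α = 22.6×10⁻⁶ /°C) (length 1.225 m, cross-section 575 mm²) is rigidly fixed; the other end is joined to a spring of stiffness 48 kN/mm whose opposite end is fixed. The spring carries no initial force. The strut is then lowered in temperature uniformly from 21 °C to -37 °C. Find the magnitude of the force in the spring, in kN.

The unrestrained thermal change is αΔT L = 22.6×10⁻⁶ × 58 × 1225 = 1.606 mm.
With a force P in the spring, the elastic change of the strut is PL/(AE) and that of the spring is P/k; compatibility requires their sum to equal δ_free.
P [ L/(AE) + 1/k ] = δ_free → P [ 1225/(575×71×10³) + 1/(48×10³) ] = 1.606.
P = 1.606 / 5.084×10⁻⁵ = 31580 N.

P ≈ 31.6 kN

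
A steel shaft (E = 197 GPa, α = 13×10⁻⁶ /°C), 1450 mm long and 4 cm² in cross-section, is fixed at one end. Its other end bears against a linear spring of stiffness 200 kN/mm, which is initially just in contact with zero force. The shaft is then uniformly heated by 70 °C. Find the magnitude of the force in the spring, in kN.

P ≈ 56.4 kN

Free thermal expansion: δ_free = αΔT L = 13×10⁻⁶ × 70 × 1450 = 1.319 mm.
With a force P in the spring, the elastic change of the shaft is PL/(AE) and that of the spring is P/k; compatibility requires their sum to equal δ_free.
So P = δ_free / [L/(AE) + 1/k] = 1.319 / [ 1450/(400×197×10³) + 1/(200×10³) ].
P = 1.319 / 2.34×10⁻⁵ = 56390 N.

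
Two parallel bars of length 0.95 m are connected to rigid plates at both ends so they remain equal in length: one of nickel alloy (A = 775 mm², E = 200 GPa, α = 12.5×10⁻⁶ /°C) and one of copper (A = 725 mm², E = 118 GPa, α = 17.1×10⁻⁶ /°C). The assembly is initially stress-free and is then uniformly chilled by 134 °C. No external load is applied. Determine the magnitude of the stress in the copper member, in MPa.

σ ≈ 46.9 MPa (tensile)

The copper has the larger α, so on cooling it would change length more than the nickel alloy if both were free. The rigid plates force a common final length, so the copper is put into tension and the nickel alloy into compression, with equal and opposite forces P (no external load).
Compatibility of the two members (thermal + elastic change equal): (α₁ − α₂)ΔT = P·[1/(A₁E₁) + 1/(A₂E₂)].
|α₁ − α₂|·ΔT = 4.6×10⁻⁶ × 134 = 0.0006164.
1/(A₁E₁) + 1/(A₂E₂) = 1/(775×200×10³) + 1/(725×118×10³) = 1.814×10⁻⁸ N⁻¹.
So P = 0.0006164 / 1.814×10⁻⁸ = 33.98 kN.
σ_{copper} = P/A₂ = 33980/725 = 46.87 MPa, tensile.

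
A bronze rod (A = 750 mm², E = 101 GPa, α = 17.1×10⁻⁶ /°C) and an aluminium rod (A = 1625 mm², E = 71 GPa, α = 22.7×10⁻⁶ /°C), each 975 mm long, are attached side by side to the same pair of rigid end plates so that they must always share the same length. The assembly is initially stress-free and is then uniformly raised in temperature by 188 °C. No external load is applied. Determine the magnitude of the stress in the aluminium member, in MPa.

σ ≈ 29.6 MPa (compressive)

The aluminium has the larger α, so on heating it would change length more than the bronze if both were free. The rigid plates force a common final length, so the aluminium is put into compression and the bronze into tension, with equal and opposite forces P (no external load).
Equating the net (thermal + elastic) strains gives |α₁ − α₂|·ΔT = P·[1/(A₁E₁) + 1/(A₂E₂)].
|α₁ − α₂|·ΔT = 5.6×10⁻⁶ × 188 = 0.001053.
1/(A₁E₁) + 1/(A₂E₂) = 1/(750×101×10³) + 1/(1625×71×10³) = 2.187×10⁻⁸ N⁻¹.
P = 0.001053 / 2.187×10⁻⁸ = 48140 N = 48.14 kN.
σ_{aluminium} = P/A₂ = 48140/1625 = 29.63 MPa, compressive.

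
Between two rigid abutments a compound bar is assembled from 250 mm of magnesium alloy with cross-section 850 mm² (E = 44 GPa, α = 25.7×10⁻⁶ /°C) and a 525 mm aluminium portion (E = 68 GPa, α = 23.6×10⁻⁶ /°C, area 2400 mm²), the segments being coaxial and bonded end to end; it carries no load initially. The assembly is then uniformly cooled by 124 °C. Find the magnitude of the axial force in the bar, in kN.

P ≈ 236 kN (tensile)

If the supports were absent, the total length change would be Σ αᵢΔT Lᵢ = 25.7×10⁻⁶×124×250 + 23.6×10⁻⁶×124×525 = 2.333 mm.
The rigid supports impose zero overall length change; the single axial force P common to all segments must satisfy P Σ Lᵢ/(AᵢEᵢ) = δ_free.
Σ Lᵢ/(AᵢEᵢ) = 250/(850×44×10³) + 525/(2400×68×10³) = 9.901×10⁻⁶ mm/N.
Hence P = δ_free / Σ(L/AE) = 2.333/9.901×10⁻⁶ = 235.6 kN (tensile).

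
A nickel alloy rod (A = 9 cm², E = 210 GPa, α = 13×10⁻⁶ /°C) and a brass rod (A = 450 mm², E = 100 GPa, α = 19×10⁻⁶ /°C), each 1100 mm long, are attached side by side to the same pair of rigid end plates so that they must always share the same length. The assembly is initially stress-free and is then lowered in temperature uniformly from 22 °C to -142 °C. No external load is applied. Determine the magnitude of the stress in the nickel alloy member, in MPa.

Both members must finish at the same length. With the larger α, the brass tends to over-contract; the plates restrain it, putting the brass in tension and the nickel alloy in compression. With no external load the two internal forces are equal and opposite, magnitude P.
Setting the final lengths equal and cancelling L: (α₁ − α₂)ΔT = P/(A₁E₁) + P/(A₂E₂).
|α₁ − α₂|·ΔT = 6×10⁻⁶ × 164 = 0.000984.
1/(A₁E₁) + 1/(A₂E₂) = 1/(900×210×10³) + 1/(450×100×10³) = 2.751×10⁻⁸ N⁻¹.
So P = 0.000984 / 2.751×10⁻⁸ = 35.76 kN.
σ_{nickel alloy} = P/A₁ = 35760/900 = 39.74 MPa, compressive.

σ ≈ 39.7 MPa (compressive)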